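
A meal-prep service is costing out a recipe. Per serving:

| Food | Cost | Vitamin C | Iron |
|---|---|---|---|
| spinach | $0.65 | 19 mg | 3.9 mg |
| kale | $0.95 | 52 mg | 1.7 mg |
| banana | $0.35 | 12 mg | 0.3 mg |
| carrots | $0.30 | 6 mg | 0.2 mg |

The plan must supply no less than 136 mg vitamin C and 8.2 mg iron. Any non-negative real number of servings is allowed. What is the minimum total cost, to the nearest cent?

The cheapest plan sits at a corner of the feasible region — with two constraints it uses at most two foods.
spinach only: max(136/19, 8.2/3.9) = 7.158 servings → $4.65.
kale only: max(136/52, 8.2/1.7) = 4.824 servings → $4.58.
banana only: max(136/12, 8.2/0.3) = 27.33 servings → $9.57.
carrots only: max(136/6, 8.2/0.2) = 41 servings → $12.30.
spinach + kale with both tight: 1.145 servings and 2.197 servings → $2.83.
spinach + banana with both tight: 1.401 servings and 9.114 servings → $4.10.
spinach + carrots with both tight: 1.122 servings and 19.11 servings → $6.46.
kale + banana with both targets exact would need a negative amount; discard.
kale + carrots: the both-tight solution has a negative serving — not a feasible corner.
banana + carrots with both targets exact would need a negative amount; discard.
The minimum over all feasible corners is $2.83.

$2.83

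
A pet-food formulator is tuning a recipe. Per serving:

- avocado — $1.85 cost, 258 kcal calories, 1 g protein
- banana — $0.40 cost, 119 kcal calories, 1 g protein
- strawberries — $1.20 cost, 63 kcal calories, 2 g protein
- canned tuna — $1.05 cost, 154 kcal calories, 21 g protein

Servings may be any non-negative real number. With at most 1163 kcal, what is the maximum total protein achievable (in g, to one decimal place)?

158.6 g

Protein per kcal: canned tuna 0.1364, strawberries 0.03175, banana 0.008403, avocado 0.003876.
With no serving limits, spend the whole calories allowance on canned tuna: 1163 kcal / 154 kcal × 21 g = 158.6 g.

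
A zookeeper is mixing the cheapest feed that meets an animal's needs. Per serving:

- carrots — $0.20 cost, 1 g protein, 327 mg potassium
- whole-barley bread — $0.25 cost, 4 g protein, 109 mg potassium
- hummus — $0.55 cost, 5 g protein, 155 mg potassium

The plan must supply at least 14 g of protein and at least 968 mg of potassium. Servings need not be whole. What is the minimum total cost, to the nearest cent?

$1.14

Two binding constraints pin down two serving amounts, so the optimal mix uses at most two foods. The candidates are each food alone (scaled to the tighter of protein/potassium) and each pair with both constraints tight.
carrots only: max(14/1, 968/327) = 14 servings → $2.80.
whole-barley bread only: max(14/4, 968/109) = 8.881 servings → $2.22.
hummus only: max(14/5, 968/155) = 6.245 servings → $3.43.
carrots + whole-barley bread with both tight: 1.957 servings and 3.011 servings → $1.14.
carrots + hummus with both tight: 1.804 servings and 2.439 servings → $1.70.
whole-barley bread + hummus: intersection lies outside the first quadrant.
So the least-cost plan costs $1.14.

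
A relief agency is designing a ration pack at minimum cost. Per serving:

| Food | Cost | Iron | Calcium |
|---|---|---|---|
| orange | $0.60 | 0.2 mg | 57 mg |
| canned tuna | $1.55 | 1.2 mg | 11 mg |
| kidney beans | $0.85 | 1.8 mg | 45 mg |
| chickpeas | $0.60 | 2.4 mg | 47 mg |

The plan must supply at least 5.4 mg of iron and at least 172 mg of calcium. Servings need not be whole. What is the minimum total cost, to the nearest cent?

$2.04

For a min-cost LP with two ≥-constraints, a basic feasible solution has at most two positive variables.
orange only: max(5.4/0.2, 172/57) = 27 servings → $16.20.
canned tuna only: max(5.4/1.2, 172/11) = 15.64 servings → $24.24.
kidney beans only: max(5.4/1.8, 172/45) = 3.822 servings → $3.25.
chickpeas only: max(5.4/2.4, 172/47) = 3.66 servings → $2.20.
orange + canned tuna with both tight: 2.221 servings and 4.13 servings → $7.73.
orange + kidney beans with both tight: 0.7115 servings and 2.921 servings → $2.91.
orange + chickpeas with both tight: 1.248 servings and 2.146 servings → $2.04.
canned tuna + kidney beans with both targets exact would need a negative amount; discard.
canned tuna + chickpeas: the both-tight solution has a negative serving — not a feasible corner.
kidney beans + chickpeas: the both-tight solution has a negative serving — not a feasible corner.
Cheapest feasible corner: $2.04.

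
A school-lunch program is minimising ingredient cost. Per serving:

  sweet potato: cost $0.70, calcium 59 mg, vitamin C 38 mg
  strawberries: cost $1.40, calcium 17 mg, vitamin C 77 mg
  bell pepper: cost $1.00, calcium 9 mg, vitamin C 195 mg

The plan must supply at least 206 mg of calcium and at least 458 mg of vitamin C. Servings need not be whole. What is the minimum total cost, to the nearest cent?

sweet potato only: max(206/59, 458/38) = 12.05 servings → $8.44.
strawberries only: max(206/17, 458/77) = 12.12 servings → $16.96.
bell pepper only: max(206/9, 458/195) = 22.89 servings → $22.89.
sweet potato + strawberries with both tight: 2.072 servings and 4.925 servings → $8.35.
sweet potato + bell pepper with both tight: 3.229 servings and 1.719 servings → $3.98.
strawberries + bell pepper with both targets exact would need a negative amount; discard.
So the least-cost plan costs $3.98.

$3.98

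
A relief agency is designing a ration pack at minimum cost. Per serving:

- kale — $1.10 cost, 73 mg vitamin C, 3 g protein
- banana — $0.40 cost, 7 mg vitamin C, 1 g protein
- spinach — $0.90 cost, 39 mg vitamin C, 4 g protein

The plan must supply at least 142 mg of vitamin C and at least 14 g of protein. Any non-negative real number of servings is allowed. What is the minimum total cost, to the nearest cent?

kale only: max(142/73, 14/3) = 4.667 servings → $5.13.
banana only: max(142/7, 14/1) = 20.29 servings → $8.11.
spinach only: max(142/39, 14/4) = 3.641 servings → $3.28.
kale + banana with both tight: 0.8462 servings and 11.46 servings → $5.52.
kale + spinach with both tight: 0.1257 servings and 3.406 servings → $3.20.
banana + spinach: intersection lies outside the first quadrant.
So the least-cost plan costs $3.20.

$3.20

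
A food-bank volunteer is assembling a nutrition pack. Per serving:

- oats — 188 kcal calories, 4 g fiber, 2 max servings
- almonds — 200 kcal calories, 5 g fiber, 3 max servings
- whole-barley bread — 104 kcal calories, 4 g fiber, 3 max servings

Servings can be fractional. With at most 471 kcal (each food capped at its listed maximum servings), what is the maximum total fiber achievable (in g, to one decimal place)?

16.0 g

Fiber per kcal: whole-barley bread 0.03846, almonds 0.025, oats 0.02128.
Take 3 servings of whole-barley bread: uses 312 kcal, +12.0 g fiber (running total 12.0 g).
Take 0.795 servings of almonds: uses 159 kcal, +4.0 g fiber (running total 16.0 g).
Greedy by best ratio exhausts the calories allowance optimally: 16.0 g.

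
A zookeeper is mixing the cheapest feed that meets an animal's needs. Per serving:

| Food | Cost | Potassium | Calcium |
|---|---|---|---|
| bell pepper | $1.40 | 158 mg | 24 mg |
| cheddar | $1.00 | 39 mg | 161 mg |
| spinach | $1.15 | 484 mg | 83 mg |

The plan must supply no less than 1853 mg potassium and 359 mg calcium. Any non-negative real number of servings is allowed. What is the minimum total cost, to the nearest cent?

$4.65

The cheapest plan sits at a corner of the feasible region — with two constraints it uses at most two foods.
bell pepper only: max(1853/158, 359/24) = 14.96 servings → $20.94.
cheddar only: max(1853/39, 359/161) = 47.51 servings → $47.51.
spinach only: max(1853/484, 359/83) = 4.325 servings → $4.97.
bell pepper + cheddar with both tight: 11.6 servings and 0.5 servings → $16.75.
bell pepper + spinach with both targets exact would need a negative amount; discard.
cheddar + spinach with both tight: 0.2672 servings and 3.807 servings → $4.65.
The minimum over all feasible corners is $4.65.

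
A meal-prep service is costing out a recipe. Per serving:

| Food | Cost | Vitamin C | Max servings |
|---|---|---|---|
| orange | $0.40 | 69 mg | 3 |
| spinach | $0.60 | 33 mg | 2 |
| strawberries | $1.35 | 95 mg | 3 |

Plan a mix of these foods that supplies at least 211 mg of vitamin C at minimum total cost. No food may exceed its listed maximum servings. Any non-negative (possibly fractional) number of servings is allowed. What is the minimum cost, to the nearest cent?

Cost per mg of vitamin C: orange $0.0058, strawberries $0.0142, spinach $0.0182.
Take 3 servings of orange: +207.0 mg vitamin C for $1.20 (total $1.20, still need 4.0 mg).
Take 0.04211 servings of strawberries: +4.0 mg vitamin C for $0.06 (total $1.26, still need 0.0 mg).
Filling from the cheapest source first is optimal under one linear minimum: $1.26.

$1.26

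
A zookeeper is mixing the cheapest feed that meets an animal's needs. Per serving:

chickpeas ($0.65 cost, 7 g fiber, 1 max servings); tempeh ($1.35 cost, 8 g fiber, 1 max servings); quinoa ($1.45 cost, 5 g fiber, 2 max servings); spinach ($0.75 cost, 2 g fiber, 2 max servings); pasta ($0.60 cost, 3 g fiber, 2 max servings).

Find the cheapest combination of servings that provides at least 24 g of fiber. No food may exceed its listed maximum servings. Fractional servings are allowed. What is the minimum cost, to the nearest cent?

$4.07

Cost per g of fiber: chickpeas $0.0929, tempeh $0.1688, pasta $0.2000, quinoa $0.2900, spinach $0.3750.
Take 1 serving of chickpeas: +7.0 g fiber for $0.65 (total $0.65, still need 17.0 g).
Take 1 serving of tempeh: +8.0 g fiber for $1.35 (total $2.00, still need 9.0 g).
Take 2 servings of pasta: +6.0 g fiber for $1.20 (total $3.20, still need 3.0 g).
Take 0.6 servings of quinoa: +3.0 g fiber for $0.87 (total $4.07, still need 0.0 g).
Greedy by cheapest-per-g is optimal for a single linear constraint, so the minimum cost is $4.07.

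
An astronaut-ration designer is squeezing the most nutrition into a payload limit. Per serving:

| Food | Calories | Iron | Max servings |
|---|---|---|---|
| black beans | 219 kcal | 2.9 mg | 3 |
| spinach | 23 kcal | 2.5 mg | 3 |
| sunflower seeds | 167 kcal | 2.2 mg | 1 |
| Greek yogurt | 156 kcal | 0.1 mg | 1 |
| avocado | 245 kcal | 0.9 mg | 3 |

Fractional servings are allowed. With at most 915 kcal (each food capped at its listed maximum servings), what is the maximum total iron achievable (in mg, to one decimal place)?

Iron per kcal: spinach 0.1087, black beans 0.01324, sunflower seeds 0.01317, avocado 0.003673, Greek yogurt 0.000641.
Take 3 servings of spinach: uses 69 kcal, +7.5 mg iron (running total 7.5 mg).
Take 3 servings of black beans: uses 657 kcal, +8.7 mg iron (running total 16.2 mg).
Take 1 serving of sunflower seeds: uses 167 kcal, +2.2 mg iron (running total 18.4 mg).
Take 0.0898 servings of avocado: uses 22 kcal, +0.1 mg iron (running total 18.5 mg).
Greedy by best ratio exhausts the calories allowance optimally: 18.5 mg.

18.5 mg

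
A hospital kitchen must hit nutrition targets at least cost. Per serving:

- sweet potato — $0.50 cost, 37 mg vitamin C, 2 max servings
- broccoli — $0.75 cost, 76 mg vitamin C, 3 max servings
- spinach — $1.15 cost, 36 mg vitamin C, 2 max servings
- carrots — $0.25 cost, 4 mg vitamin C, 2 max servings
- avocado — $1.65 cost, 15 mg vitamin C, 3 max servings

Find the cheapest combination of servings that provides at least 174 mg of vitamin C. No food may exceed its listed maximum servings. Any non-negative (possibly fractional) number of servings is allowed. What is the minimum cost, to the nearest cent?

$1.72

Cost per mg of vitamin C: broccoli $0.0099, sweet potato $0.0135, spinach $0.0319, carrots $0.0625, avocado $0.1100.
Take 2.289 servings of broccoli: +174.0 mg vitamin C for $1.72 (total $1.72, still need 0.0 mg).
Filling from the cheapest source first is optimal under one linear minimum: $1.72.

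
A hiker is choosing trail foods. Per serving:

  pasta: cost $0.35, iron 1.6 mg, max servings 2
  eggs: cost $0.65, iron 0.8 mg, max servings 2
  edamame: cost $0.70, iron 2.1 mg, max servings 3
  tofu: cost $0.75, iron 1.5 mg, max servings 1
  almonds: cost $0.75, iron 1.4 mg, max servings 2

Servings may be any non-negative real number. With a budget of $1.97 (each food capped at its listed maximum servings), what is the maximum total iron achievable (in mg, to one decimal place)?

Iron per dollar: pasta 4.571, edamame 3, tofu 2, almonds 1.867, eggs 1.231.
Take 2 servings of pasta: spends $0.70, +3.2 mg iron (running total 3.2 mg).
Take 1.814 servings of edamame: spends $1.27, +3.8 mg iron (running total 7.0 mg).
Filling greedily by iron-per-dollar is optimal for one linear limit, giving 7.0 mg.

7.0 mg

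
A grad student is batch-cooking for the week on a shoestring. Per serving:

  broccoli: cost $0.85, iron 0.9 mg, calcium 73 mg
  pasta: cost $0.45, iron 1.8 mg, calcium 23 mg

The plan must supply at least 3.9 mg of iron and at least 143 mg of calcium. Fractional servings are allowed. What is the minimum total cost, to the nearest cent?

$1.92

broccoli only: max(3.9/0.9, 143/73) = 4.333 servings → $3.68.
pasta only: max(3.9/1.8, 143/23) = 6.217 servings → $2.80.
broccoli + pasta with both tight: 1.515 servings and 1.409 servings → $1.92.
The minimum over all feasible corners is $1.92.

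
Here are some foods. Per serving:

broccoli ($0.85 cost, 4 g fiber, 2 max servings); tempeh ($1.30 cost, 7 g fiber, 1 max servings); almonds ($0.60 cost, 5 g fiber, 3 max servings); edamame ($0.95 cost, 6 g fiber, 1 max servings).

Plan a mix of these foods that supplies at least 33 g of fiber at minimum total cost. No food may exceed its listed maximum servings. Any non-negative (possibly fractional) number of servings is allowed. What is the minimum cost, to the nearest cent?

Cost per g of fiber: almonds $0.1200, edamame $0.1583, tempeh $0.1857, broccoli $0.2125.
Take 3 servings of almonds: +15.0 g fiber for $1.80 (total $1.80, still need 18.0 g).
Take 1 serving of edamame: +6.0 g fiber for $0.95 (total $2.75, still need 12.0 g).
Take 1 serving of tempeh: +7.0 g fiber for $1.30 (total $4.05, still need 5.0 g).
Take 1.25 servings of broccoli: +5.0 g fiber for $1.06 (total $5.11, still need 0.0 g).
Greedy by cheapest-per-g is optimal for a single linear constraint, so the minimum cost is $5.11.

$5.11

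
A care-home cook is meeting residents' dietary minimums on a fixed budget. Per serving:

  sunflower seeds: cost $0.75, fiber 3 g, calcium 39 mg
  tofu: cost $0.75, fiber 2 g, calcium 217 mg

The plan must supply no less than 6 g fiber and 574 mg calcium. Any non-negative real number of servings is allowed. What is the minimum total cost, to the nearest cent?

$2.15

Minimising a linear cost over {fiber ≥ 6, calcium ≥ 574, servings ≥ 0} — the optimum is at a vertex, using one or two foods.
sunflower seeds only: max(6/3, 574/39) = 14.72 servings → $11.04.
tofu only: max(6/2, 574/217) = 3 servings → $2.25.
sunflower seeds + tofu with both tight: 0.2688 servings and 2.597 servings → $2.15.
Cheapest feasible corner: $2.15.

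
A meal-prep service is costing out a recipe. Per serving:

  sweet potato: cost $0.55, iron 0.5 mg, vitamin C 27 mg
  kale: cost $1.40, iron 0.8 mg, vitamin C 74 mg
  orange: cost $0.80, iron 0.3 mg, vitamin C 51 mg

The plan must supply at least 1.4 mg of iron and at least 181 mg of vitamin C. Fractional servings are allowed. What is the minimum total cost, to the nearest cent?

At the optimum either one food covers both requirements or two foods hit both targets exactly; no other combination can be cheaper.
sweet potato only: max(1.4/0.5, 181/27) = 6.704 servings → $3.69.
kale only: max(1.4/0.8, 181/74) = 2.446 servings → $3.42.
orange only: max(1.4/0.3, 181/51) = 4.667 servings → $3.73.
sweet potato + kale with both targets exact would need a negative amount; discard.
sweet potato + orange with both tight: 0.9828 servings and 3.029 servings → $2.96.
kale + orange with both tight: 0.9194 servings and 2.215 servings → $3.06.
So the least-cost plan costs $2.96.

$2.96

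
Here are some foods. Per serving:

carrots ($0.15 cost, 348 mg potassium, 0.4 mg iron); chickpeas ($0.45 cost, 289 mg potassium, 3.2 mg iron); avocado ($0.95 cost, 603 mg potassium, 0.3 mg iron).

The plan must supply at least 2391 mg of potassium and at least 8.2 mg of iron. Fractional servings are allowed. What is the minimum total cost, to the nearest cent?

This is a tiny linear program; its minimum lies at a vertex of the feasible set. List the vertices and price them.
carrots only: max(2391/348, 8.2/0.4) = 20.5 servings → $3.08.
chickpeas only: max(2391/289, 8.2/3.2) = 8.273 servings → $3.72.
avocado only: max(2391/603, 8.2/0.3) = 27.33 servings → $25.97.
carrots + chickpeas with both tight: 5.292 servings and 1.901 servings → $1.65.
carrots + avocado with both targets exact would need a negative amount; discard.
chickpeas + avocado with both tight: 2.294 servings and 2.866 servings → $3.75.
Cheapest feasible corner: $1.65.

$1.65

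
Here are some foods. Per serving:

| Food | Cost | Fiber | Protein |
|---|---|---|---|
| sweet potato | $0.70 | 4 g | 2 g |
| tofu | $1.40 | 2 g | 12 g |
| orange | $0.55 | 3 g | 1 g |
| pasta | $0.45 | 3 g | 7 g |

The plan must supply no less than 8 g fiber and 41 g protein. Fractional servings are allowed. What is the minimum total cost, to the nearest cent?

A basic optimal solution has at most two foods positive. Try each food alone and each pair with both targets met exactly.
sweet potato only: max(8/4, 41/2) = 20.5 servings → $14.35.
tofu only: max(8/2, 41/12) = 4 servings → $5.60.
orange only: max(8/3, 41/1) = 41 servings → $22.55.
pasta only: max(8/3, 41/7) = 5.857 servings → $2.64.
sweet potato + tofu with both tight: 0.3182 servings and 3.364 servings → $4.93.
sweet potato + orange: intersection lies outside the first quadrant.
sweet potato + pasta with both targets exact would need a negative amount; discard.
tofu + orange with both tight: 3.382 servings and 0.4118 servings → $4.96.
tofu + pasta with both tight: 3.045 servings and 0.6364 servings → $4.55.
orange + pasta: intersection lies outside the first quadrant.
The minimum over all feasible corners is $2.64.

$2.64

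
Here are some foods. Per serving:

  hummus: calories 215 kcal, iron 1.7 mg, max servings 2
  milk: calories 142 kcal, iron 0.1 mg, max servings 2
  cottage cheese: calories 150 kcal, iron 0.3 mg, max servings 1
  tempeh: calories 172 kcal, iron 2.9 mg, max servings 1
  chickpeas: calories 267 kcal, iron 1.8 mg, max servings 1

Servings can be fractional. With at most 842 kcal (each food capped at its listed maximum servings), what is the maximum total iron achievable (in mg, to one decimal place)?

7.9 mg

Iron per kcal: tempeh 0.01686, hummus 0.007907, chickpeas 0.006742, cottage cheese 0.002, milk 0.0007042.
Take 1 serving of tempeh: uses 172 kcal, +2.9 mg iron (running total 2.9 mg).
Take 2 servings of hummus: uses 430 kcal, +3.4 mg iron (running total 6.3 mg).
Take 0.8989 servings of chickpeas: uses 240 kcal, +1.6 mg iron (running total 7.9 mg).
Filling greedily by iron-per-kcal is optimal for one linear limit, giving 7.9 mg.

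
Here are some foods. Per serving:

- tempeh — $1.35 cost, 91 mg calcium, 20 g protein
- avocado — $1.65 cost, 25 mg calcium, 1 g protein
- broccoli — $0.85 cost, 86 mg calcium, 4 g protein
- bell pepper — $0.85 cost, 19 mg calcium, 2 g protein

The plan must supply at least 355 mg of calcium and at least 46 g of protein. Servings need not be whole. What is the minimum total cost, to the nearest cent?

$4.35

tempeh only: max(355/91, 46/20) = 3.901 servings → $5.27.
avocado only: max(355/25, 46/1) = 46 servings → $75.90.
broccoli only: max(355/86, 46/4) = 11.5 servings → $9.78.
bell pepper only: max(355/19, 46/2) = 23 servings → $19.55.
tempeh + avocado with both tight: 1.944 servings and 7.125 servings → $14.38.
tempeh + broccoli with both tight: 1.87 servings and 2.149 servings → $4.35.
tempeh + bell pepper with both tight: 0.8283 servings and 14.72 servings → $13.63.
avocado + broccoli with both targets exact would need a negative amount; discard.
avocado + bell pepper: intersection lies outside the first quadrant.
broccoli + bell pepper: intersection lies outside the first quadrant.
So the least-cost plan costs $4.35.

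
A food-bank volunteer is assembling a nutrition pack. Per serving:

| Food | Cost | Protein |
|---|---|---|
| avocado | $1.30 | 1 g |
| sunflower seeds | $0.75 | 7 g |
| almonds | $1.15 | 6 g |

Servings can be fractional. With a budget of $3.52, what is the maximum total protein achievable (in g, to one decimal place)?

32.9 g

Protein per dollar: sunflower seeds 9.333, almonds 5.217, avocado 0.7692.
With no serving limits, spend the whole cost allowance on sunflower seeds: $3.52 / $0.75 × 7 g = 32.9 g.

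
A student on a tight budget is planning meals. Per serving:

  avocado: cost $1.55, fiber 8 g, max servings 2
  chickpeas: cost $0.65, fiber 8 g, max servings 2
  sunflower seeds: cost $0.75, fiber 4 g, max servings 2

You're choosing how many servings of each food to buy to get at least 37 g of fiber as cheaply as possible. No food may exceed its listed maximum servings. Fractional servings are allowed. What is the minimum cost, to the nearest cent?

Cost per g of fiber: chickpeas $0.0813, sunflower seeds $0.1875, avocado $0.1938.
Take 2 servings of chickpeas: +16.0 g fiber for $1.30 (total $1.30, still need 21.0 g).
Take 2 servings of sunflower seeds: +8.0 g fiber for $1.50 (total $2.80, still need 13.0 g).
Take 1.625 servings of avocado: +13.0 g fiber for $2.52 (total $5.32, still need 0.0 g).
Filling from the cheapest source first is optimal under one linear minimum: $5.32.

$5.32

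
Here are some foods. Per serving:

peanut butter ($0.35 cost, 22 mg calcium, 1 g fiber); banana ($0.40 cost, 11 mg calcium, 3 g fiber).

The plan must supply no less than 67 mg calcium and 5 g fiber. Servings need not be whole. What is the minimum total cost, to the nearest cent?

$1.24

A basic optimal solution has at most two foods positive. Try each food alone and each pair with both targets met exactly.
peanut butter only: max(67/22, 5/1) = 5 servings → $1.75.
banana only: max(67/11, 5/3) = 6.091 servings → $2.44.
peanut butter + banana with both tight: 2.655 servings and 0.7818 servings → $1.24.
The minimum over all feasible corners is $1.24.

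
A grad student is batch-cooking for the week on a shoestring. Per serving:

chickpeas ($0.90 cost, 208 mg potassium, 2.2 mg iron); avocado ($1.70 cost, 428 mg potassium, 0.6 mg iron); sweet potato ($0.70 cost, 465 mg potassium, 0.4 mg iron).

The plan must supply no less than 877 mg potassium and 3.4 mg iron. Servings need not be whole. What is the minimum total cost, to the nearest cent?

Minimising a linear cost over {potassium ≥ 877, iron ≥ 3.4, servings ≥ 0} — the optimum is at a vertex, using one or two foods.
chickpeas only: max(877/208, 3.4/2.2) = 4.216 servings → $3.79.
avocado only: max(877/428, 3.4/0.6) = 5.667 servings → $9.63.
sweet potato only: max(877/465, 3.4/0.4) = 8.5 servings → $5.95.
chickpeas + avocado with both tight: 1.137 servings and 1.496 servings → $3.57.
chickpeas + sweet potato with both tight: 1.309 servings and 1.3 servings → $2.09.
avocado + sweet potato: the both-tight solution has a negative serving — not a feasible corner.
So the least-cost plan costs $2.09.

$2.09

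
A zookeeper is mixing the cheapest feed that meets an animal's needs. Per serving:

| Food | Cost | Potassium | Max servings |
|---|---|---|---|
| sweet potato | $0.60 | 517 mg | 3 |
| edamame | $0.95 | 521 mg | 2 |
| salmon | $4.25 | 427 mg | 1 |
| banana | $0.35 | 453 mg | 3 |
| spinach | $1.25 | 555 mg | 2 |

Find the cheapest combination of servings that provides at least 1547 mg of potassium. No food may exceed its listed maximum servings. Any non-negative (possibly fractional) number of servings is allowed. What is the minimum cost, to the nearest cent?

$1.27

Cost per mg of potassium: banana $0.0008, sweet potato $0.0012, edamame $0.0018, spinach $0.0023, salmon $0.0100.
Take 3 servings of banana: +1359.0 mg potassium for $1.05 (total $1.05, still need 188.0 mg).
Take 0.3636 servings of sweet potato: +188.0 mg potassium for $0.22 (total $1.27, still need 0.0 mg).
Filling from the cheapest source first is optimal under one linear minimum: $1.27.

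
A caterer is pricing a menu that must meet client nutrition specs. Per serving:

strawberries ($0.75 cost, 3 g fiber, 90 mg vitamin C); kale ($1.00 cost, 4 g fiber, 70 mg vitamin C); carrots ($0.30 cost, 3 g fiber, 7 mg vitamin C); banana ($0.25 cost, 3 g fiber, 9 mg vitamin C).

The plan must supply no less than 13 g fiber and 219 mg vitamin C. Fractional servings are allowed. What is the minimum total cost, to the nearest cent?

$2.19

strawberries only: max(13/3, 219/90) = 4.333 servings → $3.25.
kale only: max(13/4, 219/70) = 3.25 servings → $3.25.
carrots only: max(13/3, 219/7) = 31.29 servings → $9.39.
banana only: max(13/3, 219/9) = 24.33 servings → $6.08.
strawberries + kale: intersection lies outside the first quadrant.
strawberries + carrots with both tight: 2.273 servings and 2.06 servings → $2.32.
strawberries + banana with both tight: 2.222 servings and 2.111 servings → $2.19.
kale + carrots with both tight: 3.11 servings and 0.1868 servings → $3.17.
kale + banana with both tight: 3.103 servings and 0.1954 servings → $3.15.
carrots + banana: intersection lies outside the first quadrant.
The minimum over all feasible corners is $2.19.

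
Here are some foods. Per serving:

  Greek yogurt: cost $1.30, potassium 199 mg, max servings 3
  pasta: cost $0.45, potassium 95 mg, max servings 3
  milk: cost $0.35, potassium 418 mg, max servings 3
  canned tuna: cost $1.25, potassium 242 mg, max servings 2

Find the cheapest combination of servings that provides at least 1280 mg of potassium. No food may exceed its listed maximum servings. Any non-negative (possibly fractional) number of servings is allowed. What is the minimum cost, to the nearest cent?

$1.17

Cost per mg of potassium: milk $0.0008, pasta $0.0047, canned tuna $0.0052, Greek yogurt $0.0065.
Take 3 servings of milk: +1254.0 mg potassium for $1.05 (total $1.05, still need 26.0 mg).
Take 0.2737 servings of pasta: +26.0 mg potassium for $0.12 (total $1.17, still need 0.0 mg).
Greedy by cheapest-per-mg is optimal for a single linear constraint, so the minimum cost is $1.17.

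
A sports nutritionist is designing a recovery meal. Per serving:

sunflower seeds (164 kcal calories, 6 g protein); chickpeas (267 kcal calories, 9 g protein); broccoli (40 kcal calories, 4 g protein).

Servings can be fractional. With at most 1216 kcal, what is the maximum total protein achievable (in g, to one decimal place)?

Protein per kcal: broccoli 0.1, sunflower seeds 0.03659, chickpeas 0.03371.
With no serving limits, spend the whole calories allowance on broccoli: 1216 kcal / 40 kcal × 4 g = 121.6 g.

121.6 g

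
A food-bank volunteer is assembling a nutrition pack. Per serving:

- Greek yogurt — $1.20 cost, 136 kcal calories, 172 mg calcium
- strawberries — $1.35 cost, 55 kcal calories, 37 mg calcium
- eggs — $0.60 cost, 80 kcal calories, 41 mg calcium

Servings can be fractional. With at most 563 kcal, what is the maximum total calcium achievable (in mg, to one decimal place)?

712.0 mg

Calcium per kcal: Greek yogurt 1.265, strawberries 0.6727, eggs 0.5125.
With no serving limits, spend the whole calories allowance on Greek yogurt: 563 kcal / 136 kcal × 172 mg = 712.0 mg.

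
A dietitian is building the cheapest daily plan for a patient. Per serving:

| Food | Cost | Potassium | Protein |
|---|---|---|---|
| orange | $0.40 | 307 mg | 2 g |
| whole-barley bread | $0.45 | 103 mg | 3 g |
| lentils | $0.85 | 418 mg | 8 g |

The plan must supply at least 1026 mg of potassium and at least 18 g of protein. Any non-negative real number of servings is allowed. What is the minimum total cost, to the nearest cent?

For a min-cost LP with two ≥-constraints, a basic feasible solution has at most two positive variables.
orange only: max(1026/307, 18/2) = 9 servings → $3.60.
whole-barley bread only: max(1026/103, 18/3) = 9.961 servings → $4.48.
lentils only: max(1026/418, 18/8) = 2.455 servings → $2.09.
orange + whole-barley bread with both tight: 1.712 servings and 4.859 servings → $2.87.
orange + lentils with both tight: 0.4222 servings and 2.144 servings → $1.99.
whole-barley bread + lentils: intersection lies outside the first quadrant.
The minimum over all feasible corners is $1.99.

$1.99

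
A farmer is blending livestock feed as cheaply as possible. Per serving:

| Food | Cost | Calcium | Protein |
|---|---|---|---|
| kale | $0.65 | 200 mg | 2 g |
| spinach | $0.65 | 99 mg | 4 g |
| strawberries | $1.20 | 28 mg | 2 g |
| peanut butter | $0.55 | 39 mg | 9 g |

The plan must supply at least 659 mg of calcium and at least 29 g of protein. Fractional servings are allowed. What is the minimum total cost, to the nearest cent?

Minimising a linear cost over {calcium ≥ 659, protein ≥ 29, servings ≥ 0} — the optimum is at a vertex, using one or two foods.
kale only: max(659/200, 29/2) = 14.5 servings → $9.43.
spinach only: max(659/99, 29/4) = 7.25 servings → $4.71.
strawberries only: max(659/28, 29/2) = 23.54 servings → $28.24.
peanut butter only: max(659/39, 29/9) = 16.9 servings → $9.29.
kale + spinach with both targets exact would need a negative amount; discard.
kale + strawberries with both tight: 1.471 servings and 13.03 servings → $16.59.
kale + peanut butter with both tight: 2.787 servings and 2.603 servings → $3.24.
spinach + strawberries with both tight: 5.884 servings and 2.733 servings → $7.10.
spinach + peanut butter with both tight: 6.531 servings and 0.3197 servings → $4.42.
strawberries + peanut butter: the both-tight solution has a negative serving — not a feasible corner.
Cheapest feasible corner: $3.24.

$3.24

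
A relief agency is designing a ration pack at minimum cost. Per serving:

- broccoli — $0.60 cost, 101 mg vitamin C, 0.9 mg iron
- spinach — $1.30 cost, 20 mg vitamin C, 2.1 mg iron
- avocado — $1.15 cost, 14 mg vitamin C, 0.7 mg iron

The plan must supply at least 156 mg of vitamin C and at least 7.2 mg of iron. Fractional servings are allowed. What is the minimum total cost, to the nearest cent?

For a min-cost LP with two ≥-constraints, a basic feasible solution has at most two positive variables.
broccoli only: max(156/101, 7.2/0.9) = 8 servings → $4.80.
spinach only: max(156/20, 7.2/2.1) = 7.8 servings → $10.14.
avocado only: max(156/14, 7.2/0.7) = 11.14 servings → $12.81.
broccoli + spinach with both tight: 0.9459 servings and 3.023 servings → $4.50.
broccoli + avocado with both tight: 0.1446 servings and 10.1 servings → $11.70.
spinach + avocado with both targets exact would need a negative amount; discard.
The minimum over all feasible corners is $4.50.

$4.50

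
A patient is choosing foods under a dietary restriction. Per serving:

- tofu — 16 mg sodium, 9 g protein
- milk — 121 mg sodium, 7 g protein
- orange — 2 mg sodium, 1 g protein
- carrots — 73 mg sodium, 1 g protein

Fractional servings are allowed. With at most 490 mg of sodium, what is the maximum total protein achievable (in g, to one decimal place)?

Protein per mg sodium: tofu 0.5625, orange 0.5, milk 0.05785, carrots 0.0137.
With no serving limits, spend the whole sodium allowance on tofu: 490 mg / 16 mg × 9 g = 275.6 g.

275.6 g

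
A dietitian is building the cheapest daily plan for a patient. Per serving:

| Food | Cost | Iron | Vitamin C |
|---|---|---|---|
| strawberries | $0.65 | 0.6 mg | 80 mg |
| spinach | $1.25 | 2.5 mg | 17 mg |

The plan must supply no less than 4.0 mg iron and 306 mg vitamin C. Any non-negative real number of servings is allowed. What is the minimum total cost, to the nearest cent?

$3.29

An LP optimum is at a vertex; with two nutrient constraints at most two foods are used. Check each candidate.
strawberries only: max(4.0/0.6, 306/80) = 6.667 servings → $4.33.
spinach only: max(4.0/2.5, 306/17) = 18 servings → $22.50.
strawberries + spinach with both tight: 3.672 servings and 0.7187 servings → $3.29.
The minimum over all feasible corners is $3.29.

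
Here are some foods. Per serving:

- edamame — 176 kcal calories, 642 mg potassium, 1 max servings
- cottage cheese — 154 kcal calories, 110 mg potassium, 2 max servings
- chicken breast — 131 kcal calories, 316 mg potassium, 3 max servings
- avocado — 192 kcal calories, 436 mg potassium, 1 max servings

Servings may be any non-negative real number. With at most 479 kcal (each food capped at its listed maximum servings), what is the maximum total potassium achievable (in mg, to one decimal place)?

1372.9 mg

Potassium per kcal: edamame 3.648, chicken breast 2.412, avocado 2.271, cottage cheese 0.7143.
Take 1 serving of edamame: uses 176 kcal, +642.0 mg potassium (running total 642.0 mg).
Take 2.313 servings of chicken breast: uses 303 kcal, +730.9 mg potassium (running total 1372.9 mg).
Greedy by best ratio exhausts the calories allowance optimally: 1372.9 mg.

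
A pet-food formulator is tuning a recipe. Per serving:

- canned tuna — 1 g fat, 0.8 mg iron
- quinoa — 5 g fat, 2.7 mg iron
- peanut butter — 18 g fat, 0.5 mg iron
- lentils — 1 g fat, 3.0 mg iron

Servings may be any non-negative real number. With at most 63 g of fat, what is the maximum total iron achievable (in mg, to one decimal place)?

Iron per g fat: lentils 3, canned tuna 0.8, quinoa 0.54, peanut butter 0.02778.
With no serving limits, spend the whole fat allowance on lentils: 63 g / 1 g × 3.0 mg = 189.0 mg.

189.0 mg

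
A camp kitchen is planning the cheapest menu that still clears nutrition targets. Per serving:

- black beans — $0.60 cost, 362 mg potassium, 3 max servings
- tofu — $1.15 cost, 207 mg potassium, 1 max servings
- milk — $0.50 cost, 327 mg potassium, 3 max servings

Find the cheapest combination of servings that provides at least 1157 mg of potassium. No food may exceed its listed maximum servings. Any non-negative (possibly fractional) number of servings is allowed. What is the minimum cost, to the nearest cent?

Cost per mg of potassium: milk $0.0015, black beans $0.0017, tofu $0.0056.
Take 3 servings of milk: +981.0 mg potassium for $1.50 (total $1.50, still need 176.0 mg).
Take 0.4862 servings of black beans: +176.0 mg potassium for $0.29 (total $1.79, still need 0.0 mg).
Greedy by cheapest-per-mg is optimal for a single linear constraint, so the minimum cost is $1.79.

$1.79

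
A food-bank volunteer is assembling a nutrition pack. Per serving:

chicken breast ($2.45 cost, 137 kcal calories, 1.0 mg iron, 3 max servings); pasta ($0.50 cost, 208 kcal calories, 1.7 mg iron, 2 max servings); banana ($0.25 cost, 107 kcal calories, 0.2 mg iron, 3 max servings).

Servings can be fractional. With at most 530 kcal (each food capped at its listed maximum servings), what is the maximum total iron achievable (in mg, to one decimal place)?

4.2 mg

Iron per kcal: pasta 0.008173, chicken breast 0.007299, banana 0.001869.
Take 2 servings of pasta: uses 416 kcal, +3.4 mg iron (running total 3.4 mg).
Take 0.8321 servings of chicken breast: uses 114 kcal, +0.8 mg iron (running total 4.2 mg).
Greedy by best ratio exhausts the calories allowance optimally: 4.2 mg.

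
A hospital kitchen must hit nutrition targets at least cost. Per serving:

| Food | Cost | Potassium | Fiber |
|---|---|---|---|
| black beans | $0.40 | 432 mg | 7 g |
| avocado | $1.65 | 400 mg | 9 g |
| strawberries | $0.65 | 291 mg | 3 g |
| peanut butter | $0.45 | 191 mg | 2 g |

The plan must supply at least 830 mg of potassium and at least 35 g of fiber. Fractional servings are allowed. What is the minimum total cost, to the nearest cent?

The cheapest plan sits at a corner of the feasible region — with two constraints it uses at most two foods.
black beans only: max(830/432, 35/7) = 5 servings → $2.00.
avocado only: max(830/400, 35/9) = 3.889 servings → $6.42.
strawberries only: max(830/291, 35/3) = 11.67 servings → $7.58.
peanut butter only: max(830/191, 35/2) = 17.5 servings → $7.88.
black beans + avocado with both targets exact would need a negative amount; discard.
black beans + strawberries with both targets exact would need a negative amount; discard.
black beans + peanut butter: intersection lies outside the first quadrant.
avocado + strawberries with both targets exact would need a negative amount; discard.
avocado + peanut butter: the both-tight solution has a negative serving — not a feasible corner.
strawberries + peanut butter with both targets exact would need a negative amount; discard.
The minimum over all feasible corners is $2.00.

$2.00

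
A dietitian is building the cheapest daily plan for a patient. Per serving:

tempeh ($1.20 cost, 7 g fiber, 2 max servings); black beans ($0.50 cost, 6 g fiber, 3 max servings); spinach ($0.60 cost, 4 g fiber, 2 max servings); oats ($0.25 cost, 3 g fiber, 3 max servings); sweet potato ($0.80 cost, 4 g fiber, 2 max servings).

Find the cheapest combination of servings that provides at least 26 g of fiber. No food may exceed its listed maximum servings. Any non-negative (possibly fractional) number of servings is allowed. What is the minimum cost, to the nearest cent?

Cost per g of fiber: black beans $0.0833, oats $0.0833, spinach $0.1500, tempeh $0.1714, sweet potato $0.2000.
Take 3 servings of black beans: +18.0 g fiber for $1.50 (total $1.50, still need 8.0 g).
Take 2.667 servings of oats: +8.0 g fiber for $0.67 (total $2.17, still need 0.0 g).
Filling from the cheapest source first is optimal under one linear minimum: $2.17.

$2.17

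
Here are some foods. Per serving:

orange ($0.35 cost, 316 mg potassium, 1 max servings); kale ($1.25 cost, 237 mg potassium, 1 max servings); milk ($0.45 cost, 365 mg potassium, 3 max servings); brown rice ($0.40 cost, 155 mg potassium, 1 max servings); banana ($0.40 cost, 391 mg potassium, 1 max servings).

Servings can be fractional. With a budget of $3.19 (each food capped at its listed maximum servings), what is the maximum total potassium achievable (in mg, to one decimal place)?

Potassium per dollar: banana 977.5, orange 902.9, milk 811.1, brown rice 387.5, kale 189.6.
Take 1 serving of banana: spends $0.40, +391.0 mg potassium (running total 391.0 mg).
Take 1 serving of orange: spends $0.35, +316.0 mg potassium (running total 707.0 mg).
Take 3 servings of milk: spends $1.35, +1095.0 mg potassium (running total 1802.0 mg).
Take 1 serving of brown rice: spends $0.40, +155.0 mg potassium (running total 1957.0 mg).
Take 0.552 servings of kale: spends $0.69, +130.8 mg potassium (running total 2087.8 mg).
Filling greedily by potassium-per-dollar is optimal for one linear limit, giving 2087.8 mg.

2087.8 mg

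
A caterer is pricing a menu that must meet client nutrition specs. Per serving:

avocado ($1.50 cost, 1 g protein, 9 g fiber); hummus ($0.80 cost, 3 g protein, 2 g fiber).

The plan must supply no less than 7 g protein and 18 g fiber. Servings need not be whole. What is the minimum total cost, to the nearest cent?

$3.84

Two binding constraints pin down two serving amounts, so the optimal mix uses at most two foods. The candidates are each food alone (scaled to the tighter of protein/fiber) and each pair with both constraints tight.
avocado only: max(7/1, 18/9) = 7 servings → $10.50.
hummus only: max(7/3, 18/2) = 9 servings → $7.20.
avocado + hummus with both tight: 1.6 servings and 1.8 servings → $3.84.
So the least-cost plan costs $3.84.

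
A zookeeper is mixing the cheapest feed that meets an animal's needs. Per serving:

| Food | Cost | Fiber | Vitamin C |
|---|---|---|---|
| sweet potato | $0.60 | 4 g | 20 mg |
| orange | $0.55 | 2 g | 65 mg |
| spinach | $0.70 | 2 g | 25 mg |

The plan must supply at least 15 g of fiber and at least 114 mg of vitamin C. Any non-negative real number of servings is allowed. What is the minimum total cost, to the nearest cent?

sweet potato only: max(15/4, 114/20) = 5.7 servings → $3.42.
orange only: max(15/2, 114/65) = 7.5 servings → $4.12.
spinach only: max(15/2, 114/25) = 7.5 servings → $5.25.
sweet potato + orange with both tight: 3.395 servings and 0.7091 servings → $2.43.
sweet potato + spinach with both tight: 2.45 servings and 2.6 servings → $3.29.
orange + spinach with both targets exact would need a negative amount; discard.
So the least-cost plan costs $2.43.

$2.43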